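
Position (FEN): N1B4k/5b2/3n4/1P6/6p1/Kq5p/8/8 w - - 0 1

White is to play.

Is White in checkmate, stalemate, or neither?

White to move; white king on a3.
In check: yes, from the black queen on b3.
King squares — a2: attacked by Qb3; b2: attacked by Qb3; b3: attacked by Bf7; a4: attacked by Qb3; b4: attacked by Qb3.
Legal moves for White: none.
In check with no legal moves → checkmate.

checkmate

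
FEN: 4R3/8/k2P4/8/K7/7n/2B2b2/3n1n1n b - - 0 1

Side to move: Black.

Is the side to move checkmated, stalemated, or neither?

Black to move; black king on a6.
In check: no.
Legal moves for Black include: Kb7, Ka7, Kb6, Ng5, Nf4, Ng1, Ba7, Bb6, Bc5, Bh4, Bd4, Bg3, Be3, Bg1, Be1, Nhg3, Nfg3, Nfe3, ... (list truncated; more exist).
Black has legal moves and is not in check → neither.

neither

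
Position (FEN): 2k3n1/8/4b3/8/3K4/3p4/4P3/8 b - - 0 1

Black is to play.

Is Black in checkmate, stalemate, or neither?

neither

Black to move; black king on c8.
In check: no.
Legal moves for Black include: Ne7, Nh6, Nf6, Kd8, Kb8, Kd7, Kc7, Kb7, Bf7, Bd7, Bf5, Bd5, Bg4, Bc4, Bh3, Bb3, Ba2, dxe2, ... (list truncated; more exist).
Black has legal moves and is not in check → neither.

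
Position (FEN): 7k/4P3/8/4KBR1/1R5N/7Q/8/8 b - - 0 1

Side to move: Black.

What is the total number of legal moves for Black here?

0

Black to move; king on h8.
In check: no.
Legal moves: none.
Count: 0.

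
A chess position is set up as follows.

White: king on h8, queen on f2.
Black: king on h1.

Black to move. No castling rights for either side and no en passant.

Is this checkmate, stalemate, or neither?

stalemate

Black to move; black king on h1.
In check: no.
King squares — g1: attacked by Qf2; g2: attacked by Qf2; h2: attacked by Qf2.
Legal moves for Black: none.
Not in check and no legal moves → stalemate.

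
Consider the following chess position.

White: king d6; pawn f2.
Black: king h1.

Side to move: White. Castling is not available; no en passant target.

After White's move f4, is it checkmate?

no

After f4: black king on h1; in check: no.
Black is not in check, so this cannot be checkmate.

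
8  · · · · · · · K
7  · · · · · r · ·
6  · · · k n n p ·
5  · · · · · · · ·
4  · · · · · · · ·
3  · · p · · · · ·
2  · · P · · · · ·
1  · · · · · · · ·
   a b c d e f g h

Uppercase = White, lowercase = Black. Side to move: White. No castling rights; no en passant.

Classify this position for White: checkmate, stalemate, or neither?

White to move; white king on h8.
In check: no.
King squares — g7: attacked by Ne6; h7: attacked by Nf6; g8: attacked by Nf6.
Legal moves for White: none.
Not in check and no legal moves → stalemate.

stalemate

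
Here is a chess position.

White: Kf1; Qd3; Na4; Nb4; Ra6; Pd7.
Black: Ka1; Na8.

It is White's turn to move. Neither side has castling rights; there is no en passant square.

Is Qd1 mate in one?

yes

After Qd1: black king on a1; in check: yes, from the white queen on d1.
King squares — b1: attacked by Qd1; a2: attacked by Nb4; b2: attacked by Na4.
Black has no legal moves → checkmate.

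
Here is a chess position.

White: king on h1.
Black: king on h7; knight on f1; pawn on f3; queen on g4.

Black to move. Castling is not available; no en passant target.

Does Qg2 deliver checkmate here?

yes

After Qg2: white king on h1; in check: yes, from the black queen on g2.
King squares — g1: attacked by Qg2; g2: attacked by Pf3; h2: attacked by Nf1.
White has no legal moves → checkmate.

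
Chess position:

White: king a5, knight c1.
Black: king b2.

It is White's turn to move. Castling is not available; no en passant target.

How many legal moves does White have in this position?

9

White to move; king on a5.
In check: no.
Legal moves: Kb6, Ka6, Kb5, Kb4, Ka4, Nd3+, Nb3, Ne2, Na2.
Count: 9.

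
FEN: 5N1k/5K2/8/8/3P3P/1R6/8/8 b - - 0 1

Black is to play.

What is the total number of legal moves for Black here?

0

Black to move; king on h8.
In check: no.
Legal moves: none.
Count: 0.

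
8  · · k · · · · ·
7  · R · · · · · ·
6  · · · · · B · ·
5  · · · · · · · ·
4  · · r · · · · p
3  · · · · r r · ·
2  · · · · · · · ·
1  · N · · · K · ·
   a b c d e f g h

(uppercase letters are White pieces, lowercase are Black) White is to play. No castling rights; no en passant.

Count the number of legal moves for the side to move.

White to move; king on f1.
In check: yes, from the black rook on f3.
Legal moves: Kg2, Kg1.
Count: 2.

2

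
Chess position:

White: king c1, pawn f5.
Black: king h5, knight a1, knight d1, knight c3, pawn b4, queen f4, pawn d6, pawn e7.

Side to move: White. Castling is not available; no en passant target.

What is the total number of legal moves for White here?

0

White to move; king on c1.
In check: yes, from the black queen on f4.
Legal moves: none.
Count: 0.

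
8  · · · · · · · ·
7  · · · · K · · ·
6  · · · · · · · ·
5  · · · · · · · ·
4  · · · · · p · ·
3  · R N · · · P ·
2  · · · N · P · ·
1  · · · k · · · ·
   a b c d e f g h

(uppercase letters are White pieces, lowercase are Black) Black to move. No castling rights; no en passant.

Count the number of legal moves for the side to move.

4

Black to move; king on d1.
In check: yes, from the white knight on c3.
Legal moves: Kxd2, Kc2, Ke1, Kc1.
Count: 4.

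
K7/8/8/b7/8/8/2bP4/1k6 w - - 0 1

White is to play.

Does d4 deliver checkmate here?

After d4: black king on b1; in check: no.
Black is not in check, so this cannot be checkmate.

no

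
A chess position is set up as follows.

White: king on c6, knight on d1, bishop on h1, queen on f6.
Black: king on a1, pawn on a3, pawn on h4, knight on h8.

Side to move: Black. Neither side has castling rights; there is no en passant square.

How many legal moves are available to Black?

2

Black to move; king on a1.
In check: yes, from the white queen on f6.
Legal moves: Ka2, Kb1.
Count: 2.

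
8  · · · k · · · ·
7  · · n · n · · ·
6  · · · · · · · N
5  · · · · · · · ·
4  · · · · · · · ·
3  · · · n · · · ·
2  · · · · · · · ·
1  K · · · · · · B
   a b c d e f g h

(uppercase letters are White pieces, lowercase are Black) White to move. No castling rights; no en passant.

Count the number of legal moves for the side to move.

White to move; king on a1.
In check: no.
Legal moves: Ng8, Nf7+, Nf5, Ng4, Ba8, Bb7, Bc6, Bd5, Be4, Bf3, Bg2, Ka2, Kb1.
Count: 13.

13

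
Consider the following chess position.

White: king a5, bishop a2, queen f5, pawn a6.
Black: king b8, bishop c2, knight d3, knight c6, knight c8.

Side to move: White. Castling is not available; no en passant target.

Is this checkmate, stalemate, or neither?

White to move; white king on a5.
In check: yes, from the black knight on c6.
King squares — a4: attacked by Bc2; b4: attacked by Nd3; b5: available; a6: own pawn; b6: attacked by Nc8.
Legal moves for White: Kb5.
White is in check but has 1 legal move → neither.

neither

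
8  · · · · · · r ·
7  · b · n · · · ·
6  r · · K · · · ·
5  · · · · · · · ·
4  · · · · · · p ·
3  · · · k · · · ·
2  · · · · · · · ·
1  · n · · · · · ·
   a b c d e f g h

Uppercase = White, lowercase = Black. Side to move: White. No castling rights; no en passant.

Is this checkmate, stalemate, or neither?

neither

White to move; white king on d6.
In check: yes, from the black rook on a6.
King squares — c5: attacked by Nd7; d5: attacked by Bb7; e5: attacked by Nd7; c6: attacked by Ra6; e6: attacked by Ra6; c7: available; d7: available; e7: available.
Legal moves for White: Ke7, Kxd7, Kc7.
White is in check but has 3 legal moves → neither.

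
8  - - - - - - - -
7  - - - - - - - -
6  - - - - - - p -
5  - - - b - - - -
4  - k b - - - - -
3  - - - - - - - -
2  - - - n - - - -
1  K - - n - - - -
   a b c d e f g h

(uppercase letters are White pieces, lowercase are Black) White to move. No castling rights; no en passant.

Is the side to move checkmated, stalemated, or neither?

stalemate

White to move; white king on a1.
In check: no.
King squares — b1: attacked by Nd2; a2: attacked by Bc4; b2: attacked by Nd1.
Legal moves for White: none.
Not in check and no legal moves → stalemate.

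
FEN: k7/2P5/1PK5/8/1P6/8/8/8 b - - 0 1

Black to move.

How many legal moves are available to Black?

0

Black to move; king on a8.
In check: no.
Legal moves: none.
Count: 0.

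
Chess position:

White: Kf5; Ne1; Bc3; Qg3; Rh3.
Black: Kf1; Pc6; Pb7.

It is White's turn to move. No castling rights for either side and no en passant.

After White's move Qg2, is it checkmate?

After Qg2: black king on f1; in check: yes, from the white queen on g2.
King squares — e1: attacked by Bc3; g1: attacked by Qg2; e2: attacked by Qg2; f2: attacked by Qg2; g2: attacked by Ne1.
Black has no legal moves → checkmate.

yes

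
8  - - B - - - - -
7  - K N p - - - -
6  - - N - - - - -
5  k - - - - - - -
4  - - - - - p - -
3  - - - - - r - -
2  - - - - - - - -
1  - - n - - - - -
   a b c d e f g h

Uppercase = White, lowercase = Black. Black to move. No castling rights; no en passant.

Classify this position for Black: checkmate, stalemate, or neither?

neither

Black to move; black king on a5.
In check: yes, from the white knight on c6.
King squares — a4: available; b4: attacked by Nc6; b5: attacked by Nc7; a6: attacked by Kb7; b6: attacked by Kb7.
Legal moves for Black: Ka4, dxc6.
Black is in check but has 2 legal moves → neither.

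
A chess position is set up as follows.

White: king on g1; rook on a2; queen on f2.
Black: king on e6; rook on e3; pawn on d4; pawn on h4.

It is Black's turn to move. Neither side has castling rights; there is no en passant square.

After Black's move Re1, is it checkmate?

After Re1: white king on g1; in check: yes, from the black rook on e1.
White has 4 legal replies: Kh2, Kg2, Qf1, Qxe1+.
In check but a legal move exists → not checkmate.

no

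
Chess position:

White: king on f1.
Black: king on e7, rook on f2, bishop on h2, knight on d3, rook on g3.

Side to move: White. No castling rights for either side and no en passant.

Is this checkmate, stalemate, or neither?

White to move; white king on f1.
In check: yes, from the black rook on f2.
King squares — e1: attacked by Nd3; g1: attacked by Bh2; e2: attacked by Rf2; f2: attacked by Nd3; g2: attacked by Rf2.
Legal moves for White: none.
In check with no legal moves → checkmate.

checkmate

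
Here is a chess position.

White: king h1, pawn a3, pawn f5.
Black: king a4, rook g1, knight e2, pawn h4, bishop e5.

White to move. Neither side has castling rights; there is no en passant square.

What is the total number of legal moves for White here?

White to move; king on h1.
In check: yes, from the black rook on g1.
Legal moves: none.
Count: 0.

0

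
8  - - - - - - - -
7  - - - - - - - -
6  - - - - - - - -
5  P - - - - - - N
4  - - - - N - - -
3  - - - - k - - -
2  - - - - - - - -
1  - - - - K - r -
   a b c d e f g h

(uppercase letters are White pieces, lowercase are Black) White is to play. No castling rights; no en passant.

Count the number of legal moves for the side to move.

0

White to move; king on e1.
In check: yes, from the black rook on g1.
Legal moves: none.
Count: 0.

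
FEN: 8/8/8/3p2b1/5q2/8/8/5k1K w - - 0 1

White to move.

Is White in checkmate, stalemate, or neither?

White to move; white king on h1.
In check: no.
King squares — g1: attacked by Kf1; g2: attacked by Kf1; h2: attacked by Qf4.
Legal moves for White: none.
Not in check and no legal moves → stalemate.

stalemate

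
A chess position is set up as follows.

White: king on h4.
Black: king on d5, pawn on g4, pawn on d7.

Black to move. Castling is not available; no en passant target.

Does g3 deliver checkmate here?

After g3: white king on h4; in check: no.
White is not in check, so this cannot be checkmate.

no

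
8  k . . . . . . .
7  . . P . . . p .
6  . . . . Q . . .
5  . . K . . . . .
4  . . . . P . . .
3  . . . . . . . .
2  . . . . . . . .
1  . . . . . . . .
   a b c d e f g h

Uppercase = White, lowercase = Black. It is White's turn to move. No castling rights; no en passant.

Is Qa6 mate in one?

yes

After Qa6: black king on a8; in check: yes, from the white queen on a6.
King squares — a7: attacked by Qa6; b7: attacked by Qa6; b8: attacked by Pc7.
Black has no legal moves → checkmate.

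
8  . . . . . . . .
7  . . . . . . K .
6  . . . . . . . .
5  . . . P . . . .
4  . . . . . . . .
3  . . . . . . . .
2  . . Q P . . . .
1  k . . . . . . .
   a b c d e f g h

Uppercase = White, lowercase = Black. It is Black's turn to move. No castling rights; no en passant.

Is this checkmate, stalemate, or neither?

Black to move; black king on a1.
In check: no.
King squares — b1: attacked by Qc2; a2: attacked by Qc2; b2: attacked by Qc2.
Legal moves for Black: none.
Not in check and no legal moves → stalemate.

stalemate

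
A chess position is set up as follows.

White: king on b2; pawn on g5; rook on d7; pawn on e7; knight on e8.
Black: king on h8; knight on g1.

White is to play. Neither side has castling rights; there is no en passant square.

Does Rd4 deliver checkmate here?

After Rd4: black king on h8; in check: no.
Black is not in check, so this cannot be checkmate.

no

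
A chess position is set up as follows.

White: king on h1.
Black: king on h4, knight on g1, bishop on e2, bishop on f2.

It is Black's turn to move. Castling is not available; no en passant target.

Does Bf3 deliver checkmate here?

After Bf3: white king on h1; in check: yes, from the black bishop on f3.
White has 1 legal reply: Kh2.
In check but a legal move exists → not checkmate.

no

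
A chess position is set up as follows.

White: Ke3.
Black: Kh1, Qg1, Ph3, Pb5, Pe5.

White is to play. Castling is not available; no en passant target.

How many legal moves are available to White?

White to move; king on e3.
In check: yes, from the black queen on g1.
Legal moves: Ke4, Kf3, Kd3, Ke2, Kd2.
Count: 5.

5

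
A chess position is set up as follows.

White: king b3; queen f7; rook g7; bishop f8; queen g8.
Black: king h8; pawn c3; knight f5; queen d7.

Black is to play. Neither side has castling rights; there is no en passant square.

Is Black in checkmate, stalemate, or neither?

checkmate

Black to move; black king on h8.
In check: yes, from the white queen on g8.
King squares — g7: attacked by Qf7; h7: attacked by Rg7; g8: attacked by Qf7.
Legal moves for Black: none.
In check with no legal moves → checkmate.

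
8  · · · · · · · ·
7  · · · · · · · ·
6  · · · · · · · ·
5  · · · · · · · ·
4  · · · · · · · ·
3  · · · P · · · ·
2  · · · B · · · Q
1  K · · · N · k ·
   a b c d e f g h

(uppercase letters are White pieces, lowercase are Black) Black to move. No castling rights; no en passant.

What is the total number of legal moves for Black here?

2

Black to move; king on g1.
In check: yes, from the white queen on h2.
Legal moves: Kxh2, Kf1.
Count: 2.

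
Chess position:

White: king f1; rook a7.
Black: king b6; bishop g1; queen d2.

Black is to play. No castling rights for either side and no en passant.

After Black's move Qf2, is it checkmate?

After Qf2: white king on f1; in check: yes, from the black queen on f2.
King squares — e1: attacked by Qf2; g1: attacked by Qf2; e2: attacked by Qf2; f2: attacked by Bg1; g2: attacked by Qf2.
White has no legal moves → checkmate.

yes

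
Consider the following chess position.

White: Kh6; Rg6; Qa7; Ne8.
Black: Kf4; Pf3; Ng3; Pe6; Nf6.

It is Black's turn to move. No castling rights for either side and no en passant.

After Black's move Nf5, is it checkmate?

yes

After Nf5: white king on h6; in check: yes, from the black knight on f5.
King squares — g5: attacked by Kf4; h5: attacked by Nf6; g6: own rook; g7: attacked by Nf5; h7: attacked by Nf6.
White has no legal moves → checkmate.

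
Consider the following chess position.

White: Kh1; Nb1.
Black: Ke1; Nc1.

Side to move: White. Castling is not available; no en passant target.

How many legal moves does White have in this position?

White to move; king on h1.
In check: no.
Legal moves: Kh2, Kg2, Kg1, Nc3, Na3, Nd2.
Count: 6.

6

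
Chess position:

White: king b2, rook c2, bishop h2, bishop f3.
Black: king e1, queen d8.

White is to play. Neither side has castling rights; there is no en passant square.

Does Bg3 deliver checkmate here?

no

After Bg3: black king on e1; in check: yes, from the white bishop on g3.
Black has 1 legal reply: Kf1.
In check but a legal move exists → not checkmate.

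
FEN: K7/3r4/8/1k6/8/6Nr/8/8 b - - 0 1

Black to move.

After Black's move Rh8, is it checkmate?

After Rh8: white king on a8; in check: yes, from the black rook on h8.
King squares — a7: attacked by Rd7; b7: attacked by Rd7; b8: attacked by Rh8.
White has no legal moves → checkmate.

yes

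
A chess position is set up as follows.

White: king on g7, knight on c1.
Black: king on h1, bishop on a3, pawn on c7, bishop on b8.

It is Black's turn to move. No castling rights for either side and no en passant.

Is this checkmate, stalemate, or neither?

Black to move; black king on h1.
In check: no.
Legal moves for Black: Ba7, Bf8+, Be7, Bd6, Bc5, Bb4, Bb2+, Bxc1, Kh2, Kg2, Kg1, c6, c5.
Black has 13 legal moves and is not in check → neither.

neither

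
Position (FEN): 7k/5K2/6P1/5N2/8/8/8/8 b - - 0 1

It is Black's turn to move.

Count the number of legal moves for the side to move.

0

Black to move; king on h8.
In check: no.
Legal moves: none.
Count: 0.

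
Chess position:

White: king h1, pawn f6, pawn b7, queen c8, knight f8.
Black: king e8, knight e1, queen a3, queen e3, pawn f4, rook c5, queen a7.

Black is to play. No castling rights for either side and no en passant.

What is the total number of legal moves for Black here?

Black to move; king on e8.
In check: yes, from the white queen on c8.
Legal moves: Kf7, Rxc8.
Count: 2.

2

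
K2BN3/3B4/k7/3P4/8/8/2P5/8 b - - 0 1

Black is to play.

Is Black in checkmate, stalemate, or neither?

stalemate

Black to move; black king on a6.
In check: no.
King squares — a5: attacked by Bd8; b5: attacked by Bd7; b6: attacked by Bd8; a7: attacked by Ka8; b7: attacked by Ka8.
Legal moves for Black: none.
Not in check and no legal moves → stalemate.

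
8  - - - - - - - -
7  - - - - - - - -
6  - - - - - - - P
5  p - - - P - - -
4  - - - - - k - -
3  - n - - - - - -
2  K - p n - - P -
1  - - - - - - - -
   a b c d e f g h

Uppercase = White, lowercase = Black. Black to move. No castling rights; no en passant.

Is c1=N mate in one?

After c1=N: white king on a2; in check: yes, from the black knight on c1.
White has 2 legal replies: Ka3, Kb2.
In check but a legal move exists → not checkmate.

no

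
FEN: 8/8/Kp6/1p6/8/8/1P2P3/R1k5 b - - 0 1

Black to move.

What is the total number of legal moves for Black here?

Black to move; king on c1.
In check: yes, from the white rook on a1.
Legal moves: Kd2, Kc2, Kxb2.
Count: 3.

3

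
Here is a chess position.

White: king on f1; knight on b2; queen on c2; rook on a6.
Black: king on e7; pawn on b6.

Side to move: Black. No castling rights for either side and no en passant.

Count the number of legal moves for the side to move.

9

Black to move; king on e7.
In check: no.
Legal moves: Kf8, Ke8, Kd8, Kf7, Kd7, Kf6, Ke6, Kd6, b5.
Count: 9.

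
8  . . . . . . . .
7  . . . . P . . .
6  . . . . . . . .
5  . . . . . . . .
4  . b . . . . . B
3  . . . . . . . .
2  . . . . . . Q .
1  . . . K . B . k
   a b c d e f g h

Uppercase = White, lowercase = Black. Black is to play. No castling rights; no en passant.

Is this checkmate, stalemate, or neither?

Black to move; black king on h1.
In check: yes, from the white queen on g2.
King squares — g1: attacked by Qg2; g2: attacked by Bf1; h2: attacked by Qg2.
Legal moves for Black: none.
In check with no legal moves → checkmate.

checkmate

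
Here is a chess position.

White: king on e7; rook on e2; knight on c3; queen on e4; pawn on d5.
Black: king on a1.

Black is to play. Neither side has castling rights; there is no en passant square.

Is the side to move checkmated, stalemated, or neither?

stalemate

Black to move; black king on a1.
In check: no.
King squares — b1: attacked by Nc3; a2: attacked by Re2; b2: attacked by Re2.
Legal moves for Black: none.
Not in check and no legal moves → stalemate.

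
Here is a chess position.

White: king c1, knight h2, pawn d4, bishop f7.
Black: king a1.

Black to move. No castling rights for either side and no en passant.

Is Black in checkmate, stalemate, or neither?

stalemate

Black to move; black king on a1.
In check: no.
King squares — b1: attacked by Kc1; a2: attacked by Bf7; b2: attacked by Kc1.
Legal moves for Black: none.
Not in check and no legal moves → stalemate.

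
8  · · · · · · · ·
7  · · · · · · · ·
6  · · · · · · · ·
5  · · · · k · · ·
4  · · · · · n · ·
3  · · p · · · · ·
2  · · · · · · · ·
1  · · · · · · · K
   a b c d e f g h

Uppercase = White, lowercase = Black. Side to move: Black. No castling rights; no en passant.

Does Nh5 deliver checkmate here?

no

After Nh5: white king on h1; in check: no.
White is not in check, so this cannot be checkmate.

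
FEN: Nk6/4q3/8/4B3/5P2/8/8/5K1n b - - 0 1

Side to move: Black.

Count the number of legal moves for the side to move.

7

Black to move; king on b8.
In check: yes, from the white bishop on e5.
Legal moves: Kc8, Kxa8, Kb7, Ka7, Qc7, Qd6, Qxe5.
Count: 7.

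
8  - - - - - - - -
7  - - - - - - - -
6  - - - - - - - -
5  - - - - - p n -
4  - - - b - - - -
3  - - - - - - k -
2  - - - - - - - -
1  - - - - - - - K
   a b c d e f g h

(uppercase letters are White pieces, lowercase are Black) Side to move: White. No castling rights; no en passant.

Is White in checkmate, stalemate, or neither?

White to move; white king on h1.
In check: no.
King squares — g1: attacked by Bd4; g2: attacked by Kg3; h2: attacked by Kg3.
Legal moves for White: none.
Not in check and no legal moves → stalemate.

stalemate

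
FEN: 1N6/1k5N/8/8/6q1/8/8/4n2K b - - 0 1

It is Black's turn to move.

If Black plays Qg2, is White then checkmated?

After Qg2: white king on h1; in check: yes, from the black queen on g2.
King squares — g1: attacked by Qg2; g2: attacked by Ne1; h2: attacked by Qg2.
White has no legal moves → checkmate.

yes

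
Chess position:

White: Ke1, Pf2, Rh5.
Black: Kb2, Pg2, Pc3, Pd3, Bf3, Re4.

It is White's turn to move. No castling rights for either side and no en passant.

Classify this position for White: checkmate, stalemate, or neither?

checkmate

White to move; white king on e1.
In check: yes, from the black rook on e4.
King squares — d1: attacked by Bf3; f1: attacked by Pg2; d2: attacked by Pc3; e2: attacked by Pd3; f2: own pawn.
Legal moves for White: none.
In check with no legal moves → checkmate.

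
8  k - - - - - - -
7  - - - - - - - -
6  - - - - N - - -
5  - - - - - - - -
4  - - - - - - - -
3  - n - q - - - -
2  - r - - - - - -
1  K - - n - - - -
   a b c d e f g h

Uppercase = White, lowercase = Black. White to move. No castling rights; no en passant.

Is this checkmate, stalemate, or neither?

checkmate

White to move; white king on a1.
In check: yes, from the black knight on b3.
King squares — b1: attacked by Rb2; a2: attacked by Rb2; b2: attacked by Nd1.
Legal moves for White: none.
In check with no legal moves → checkmate.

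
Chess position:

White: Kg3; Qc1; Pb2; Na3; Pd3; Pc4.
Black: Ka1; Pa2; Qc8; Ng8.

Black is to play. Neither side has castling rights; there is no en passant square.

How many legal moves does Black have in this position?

Black to move; king on a1.
In check: yes, from the white queen on c1.
Legal moves: none.
Count: 0.

0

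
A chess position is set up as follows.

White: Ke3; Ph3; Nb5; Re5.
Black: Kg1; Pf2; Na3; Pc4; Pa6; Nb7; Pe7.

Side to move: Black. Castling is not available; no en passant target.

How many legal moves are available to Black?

19

Black to move; king on g1.
In check: no.
Legal moves: Nd8, Nd6, Nc5, Na5, Nxb5, Nc2+, Nb1, Kh2, Kg2, Kh1, Kf1, axb5, e6, a5, c3, f1=Q, f1=R, f1=B, f1=N+.
Count: 19.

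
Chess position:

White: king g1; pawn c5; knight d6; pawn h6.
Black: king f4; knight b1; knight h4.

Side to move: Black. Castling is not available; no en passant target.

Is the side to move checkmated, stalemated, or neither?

neither

Black to move; black king on f4.
In check: no.
Legal moves for Black: Ng6, Nf5, Nf3+, Ng2, Kg5, Ke5, Kg4, Kg3, Kf3, Ke3, Nc3, Na3, Nd2.
Black has 13 legal moves and is not in check → neither.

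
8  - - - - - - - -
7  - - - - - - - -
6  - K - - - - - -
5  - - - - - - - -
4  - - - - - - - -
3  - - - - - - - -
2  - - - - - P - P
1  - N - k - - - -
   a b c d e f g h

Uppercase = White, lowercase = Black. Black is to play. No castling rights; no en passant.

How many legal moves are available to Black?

4

Black to move; king on d1.
In check: no.
Legal moves: Ke2, Kc2, Ke1, Kc1.
Count: 4.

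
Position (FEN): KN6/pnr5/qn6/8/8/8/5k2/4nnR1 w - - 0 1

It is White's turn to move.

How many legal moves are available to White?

White to move; king on a8.
In check: yes, from the black knight on b6.
Legal moves: none.
Count: 0.

0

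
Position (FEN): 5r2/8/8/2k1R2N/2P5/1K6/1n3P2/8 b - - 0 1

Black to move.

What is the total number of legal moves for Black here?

4

Black to move; king on c5.
In check: yes, from the white rook on e5.
Legal moves: Kd6, Kc6, Kb6, Kd4.
Count: 4.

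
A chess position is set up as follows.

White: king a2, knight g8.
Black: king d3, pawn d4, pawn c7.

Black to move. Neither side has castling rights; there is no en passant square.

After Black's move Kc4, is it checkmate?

no

After Kc4: white king on a2; in check: no.
White is not in check, so this cannot be checkmate.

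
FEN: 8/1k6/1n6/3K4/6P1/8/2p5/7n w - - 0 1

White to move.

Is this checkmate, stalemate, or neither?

neither

White to move; white king on d5.
In check: yes, from the black knight on b6.
Legal moves for White: Ke6, Kd6, Ke5, Kc5, Ke4, Kd4.
White is in check but has 6 legal moves → neither.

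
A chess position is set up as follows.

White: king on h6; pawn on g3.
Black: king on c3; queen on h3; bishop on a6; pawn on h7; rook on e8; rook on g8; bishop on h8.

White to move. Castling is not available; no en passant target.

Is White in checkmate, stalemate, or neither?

checkmate

White to move; white king on h6.
In check: yes, from the black queen on h3.
King squares — g5: attacked by Rg8; h5: attacked by Qh3; g6: attacked by Ph7; g7: attacked by Rg8; h7: attacked by Qh3.
Legal moves for White: none.
In check with no legal moves → checkmate.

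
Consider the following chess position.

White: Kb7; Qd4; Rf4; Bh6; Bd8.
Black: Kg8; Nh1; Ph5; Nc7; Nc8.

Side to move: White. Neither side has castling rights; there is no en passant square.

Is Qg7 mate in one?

yes

After Qg7: black king on g8; in check: yes, from the white queen on g7.
King squares — f7: attacked by Rf4; g7: attacked by Bh6; h7: attacked by Qg7; f8: attacked by Rf4; h8: attacked by Qg7.
Black has no legal moves → checkmate.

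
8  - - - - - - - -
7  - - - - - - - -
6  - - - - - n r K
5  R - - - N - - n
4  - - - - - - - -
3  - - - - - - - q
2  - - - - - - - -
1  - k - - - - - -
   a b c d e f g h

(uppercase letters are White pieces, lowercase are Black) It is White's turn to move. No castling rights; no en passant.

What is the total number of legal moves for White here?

White to move; king on h6.
In check: yes, from the black rook on g6.
Legal moves: Kxg6, Nxg6.
Count: 2.

2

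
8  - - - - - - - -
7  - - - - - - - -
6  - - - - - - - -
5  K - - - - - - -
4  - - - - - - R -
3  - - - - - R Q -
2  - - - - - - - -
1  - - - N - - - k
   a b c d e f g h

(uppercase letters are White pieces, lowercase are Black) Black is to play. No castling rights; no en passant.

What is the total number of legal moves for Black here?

Black to move; king on h1.
In check: no.
Legal moves: none.
Count: 0.

0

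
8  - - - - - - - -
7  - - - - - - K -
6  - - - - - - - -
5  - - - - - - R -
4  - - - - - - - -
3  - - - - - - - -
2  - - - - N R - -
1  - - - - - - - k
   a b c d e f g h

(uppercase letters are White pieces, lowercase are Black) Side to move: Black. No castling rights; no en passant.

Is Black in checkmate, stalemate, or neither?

Black to move; black king on h1.
In check: no.
King squares — g1: attacked by Ne2; g2: attacked by Rf2; h2: attacked by Rf2.
Legal moves for Black: none.
Not in check and no legal moves → stalemate.

stalemate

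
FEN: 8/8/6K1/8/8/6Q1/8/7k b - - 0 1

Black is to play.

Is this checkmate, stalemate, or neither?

stalemate

Black to move; black king on h1.
In check: no.
King squares — g1: attacked by Qg3; g2: attacked by Qg3; h2: attacked by Qg3.
Legal moves for Black: none.
Not in check and no legal moves → stalemate.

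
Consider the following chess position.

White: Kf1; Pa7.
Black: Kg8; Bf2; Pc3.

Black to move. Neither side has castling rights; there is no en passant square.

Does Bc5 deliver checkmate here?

After Bc5: white king on f1; in check: no.
White is not in check, so this cannot be checkmate.

no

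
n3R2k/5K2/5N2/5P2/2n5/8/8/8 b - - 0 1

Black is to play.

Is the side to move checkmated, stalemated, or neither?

checkmate

Black to move; black king on h8.
In check: yes, from the white rook on e8.
King squares — g7: attacked by Kf7; h7: attacked by Nf6; g8: attacked by Nf6.
Legal moves for Black: none.
In check with no legal moves → checkmate.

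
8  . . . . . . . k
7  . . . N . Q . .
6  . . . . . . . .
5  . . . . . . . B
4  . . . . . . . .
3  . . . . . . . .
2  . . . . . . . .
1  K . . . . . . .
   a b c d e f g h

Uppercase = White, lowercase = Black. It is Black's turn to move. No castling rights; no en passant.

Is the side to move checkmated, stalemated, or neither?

Black to move; black king on h8.
In check: no.
King squares — g7: attacked by Qf7; h7: attacked by Qf7; g8: attacked by Qf7.
Legal moves for Black: none.
Not in check and no legal moves → stalemate.

stalemate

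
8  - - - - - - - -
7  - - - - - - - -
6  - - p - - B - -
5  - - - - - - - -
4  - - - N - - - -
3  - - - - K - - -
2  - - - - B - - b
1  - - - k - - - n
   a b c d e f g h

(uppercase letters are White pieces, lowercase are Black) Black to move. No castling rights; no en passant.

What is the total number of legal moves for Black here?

2

Black to move; king on d1.
In check: yes, from the white bishop on e2.
Legal moves: Ke1, Kc1.
Count: 2.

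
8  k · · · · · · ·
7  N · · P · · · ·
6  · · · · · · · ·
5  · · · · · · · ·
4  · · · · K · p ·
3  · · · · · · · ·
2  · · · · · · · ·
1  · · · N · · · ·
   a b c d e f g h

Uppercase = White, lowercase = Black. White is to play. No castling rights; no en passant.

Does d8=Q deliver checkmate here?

After d8=Q: black king on a8; in check: yes, from the white queen on d8.
Black has 2 legal replies: Kb7, Kxa7.
In check but a legal move exists → not checkmate.

no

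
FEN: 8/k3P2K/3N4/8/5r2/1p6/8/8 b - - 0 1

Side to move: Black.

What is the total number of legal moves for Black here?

Black to move; king on a7.
In check: no.
Legal moves: Kb8, Ka8, Kb6, Ka6, Rf8, Rf7+, Rf6, Rf5, Rh4+, Rg4, Re4, Rd4, Rc4, Rb4, Ra4, Rf3, Rf2, Rf1, b2.
Count: 19.

19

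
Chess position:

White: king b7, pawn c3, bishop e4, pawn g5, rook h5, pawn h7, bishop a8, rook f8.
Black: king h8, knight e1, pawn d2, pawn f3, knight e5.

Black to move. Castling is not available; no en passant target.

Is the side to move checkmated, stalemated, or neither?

neither

Black to move; black king on h8.
In check: yes, from the white rook on f8.
King squares — g7: available; h7: attacked by Be4; g8: attacked by Ph7.
Legal moves for Black: Kg7.
Black is in check but has 1 legal move → neither.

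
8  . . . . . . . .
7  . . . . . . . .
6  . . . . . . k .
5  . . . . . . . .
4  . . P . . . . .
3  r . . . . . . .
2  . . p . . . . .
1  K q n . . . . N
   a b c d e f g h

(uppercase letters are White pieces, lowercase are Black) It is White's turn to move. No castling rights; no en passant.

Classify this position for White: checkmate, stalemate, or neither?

checkmate

White to move; white king on a1.
In check: yes, from the black queen on b1 and the black rook on a3.
King squares — b1: attacked by Pc2; a2: attacked by Qb1; b2: attacked by Qb1.
Legal moves for White: none.
In check with no legal moves → checkmate.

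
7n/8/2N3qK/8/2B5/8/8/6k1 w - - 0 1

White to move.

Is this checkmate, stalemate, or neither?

checkmate

White to move; white king on h6.
In check: yes, from the black queen on g6.
King squares — g5: attacked by Qg6; h5: attacked by Qg6; g6: attacked by Nh8; g7: attacked by Qg6; h7: attacked by Qg6.
Legal moves for White: none.
In check with no legal moves → checkmate.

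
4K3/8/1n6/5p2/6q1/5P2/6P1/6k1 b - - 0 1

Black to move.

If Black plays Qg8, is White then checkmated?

no

After Qg8: white king on e8; in check: yes, from the black queen on g8.
White has 1 legal reply: Ke7.
In check but a legal move exists → not checkmate.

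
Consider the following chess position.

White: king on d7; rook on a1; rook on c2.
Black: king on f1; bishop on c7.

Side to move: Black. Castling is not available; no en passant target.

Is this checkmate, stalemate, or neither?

checkmate

Black to move; black king on f1.
In check: yes, from the white rook on a1.
King squares — e1: attacked by Ra1; g1: attacked by Ra1; e2: attacked by Rc2; f2: attacked by Rc2; g2: attacked by Rc2.
Legal moves for Black: none.
In check with no legal moves → checkmate.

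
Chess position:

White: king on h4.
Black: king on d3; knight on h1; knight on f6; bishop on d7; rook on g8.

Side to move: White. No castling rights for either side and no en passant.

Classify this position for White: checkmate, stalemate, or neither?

White to move; white king on h4.
In check: no.
King squares — g3: attacked by Nh1; h3: attacked by Bd7; g4: attacked by Nf6; g5: attacked by Rg8; h5: attacked by Nf6.
Legal moves for White: none.
Not in check and no legal moves → stalemate.

stalemate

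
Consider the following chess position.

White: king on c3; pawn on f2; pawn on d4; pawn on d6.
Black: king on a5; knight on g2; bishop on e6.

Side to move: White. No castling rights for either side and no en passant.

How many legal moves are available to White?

8

White to move; king on c3.
In check: no.
Legal moves: Kd3, Kd2, Kc2, Kb2, d7, d5, f3, f4.
Count: 8.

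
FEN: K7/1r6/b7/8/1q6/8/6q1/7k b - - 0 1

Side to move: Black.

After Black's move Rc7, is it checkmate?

yes

After Rc7: white king on a8; in check: yes, from the black queen on g2.
King squares — a7: attacked by Rc7; b7: attacked by Qg2; b8: attacked by Qb4.
White has no legal moves → checkmate.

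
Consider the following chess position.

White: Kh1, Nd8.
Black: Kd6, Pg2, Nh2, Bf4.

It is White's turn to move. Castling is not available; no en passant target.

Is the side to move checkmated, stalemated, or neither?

neither

White to move; white king on h1.
In check: yes, from the black pawn on g2.
Legal moves for White: Kxg2, Kg1.
White is in check but has 2 legal moves → neither.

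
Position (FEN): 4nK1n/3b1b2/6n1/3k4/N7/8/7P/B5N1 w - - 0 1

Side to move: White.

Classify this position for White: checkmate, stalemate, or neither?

White to move; white king on f8.
In check: yes, from the black knight on g6.
King squares — e7: attacked by Ng6; f7: attacked by Nh8; g7: attacked by Ne8; e8: attacked by Bd7; g8: attacked by Bf7.
Legal moves for White: none.
In check with no legal moves → checkmate.

checkmate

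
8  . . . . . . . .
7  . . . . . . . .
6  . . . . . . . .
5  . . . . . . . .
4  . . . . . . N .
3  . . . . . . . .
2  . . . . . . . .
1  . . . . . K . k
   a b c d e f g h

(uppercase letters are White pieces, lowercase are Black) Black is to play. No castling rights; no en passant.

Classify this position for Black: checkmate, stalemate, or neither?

Black to move; black king on h1.
In check: no.
King squares — g1: attacked by Kf1; g2: attacked by Kf1; h2: attacked by Ng4.
Legal moves for Black: none.
Not in check and no legal moves → stalemate.

stalemate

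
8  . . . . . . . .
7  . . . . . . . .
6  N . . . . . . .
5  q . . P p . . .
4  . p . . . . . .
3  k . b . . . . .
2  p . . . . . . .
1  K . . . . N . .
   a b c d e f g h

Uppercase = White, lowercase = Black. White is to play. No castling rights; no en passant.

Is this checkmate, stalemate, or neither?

White to move; white king on a1.
In check: yes, from the black bishop on c3.
King squares — b1: attacked by Pa2; a2: attacked by Ka3; b2: attacked by Ka3.
Legal moves for White: none.
In check with no legal moves → checkmate.

checkmate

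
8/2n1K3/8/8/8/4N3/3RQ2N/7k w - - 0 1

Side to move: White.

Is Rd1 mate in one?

After Rd1: black king on h1; in check: yes, from the white rook on d1.
King squares — g1: attacked by Rd1; g2: attacked by Qe2; h2: attacked by Qe2.
Black has no legal moves → checkmate.

yes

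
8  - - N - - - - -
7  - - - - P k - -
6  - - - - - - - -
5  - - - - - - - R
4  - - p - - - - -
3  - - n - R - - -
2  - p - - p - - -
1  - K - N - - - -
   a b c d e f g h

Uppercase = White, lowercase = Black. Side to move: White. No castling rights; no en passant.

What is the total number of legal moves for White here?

4

White to move; king on b1.
In check: yes, from the black knight on c3.
Legal moves: Kc2, Kxb2, Rxc3, Nxc3.
Count: 4.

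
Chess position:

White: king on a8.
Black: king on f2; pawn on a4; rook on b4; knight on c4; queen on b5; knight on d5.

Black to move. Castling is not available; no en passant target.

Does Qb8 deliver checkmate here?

yes

After Qb8: white king on a8; in check: yes, from the black queen on b8.
King squares — a7: attacked by Qb8; b7: attacked by Rb4; b8: attacked by Rb4.
White has no legal moves → checkmate.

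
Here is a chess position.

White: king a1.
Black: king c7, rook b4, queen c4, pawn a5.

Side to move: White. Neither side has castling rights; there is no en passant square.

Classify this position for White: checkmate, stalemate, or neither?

White to move; white king on a1.
In check: no.
King squares — b1: attacked by Rb4; a2: attacked by Qc4; b2: attacked by Rb4.
Legal moves for White: none.
Not in check and no legal moves → stalemate.

stalemate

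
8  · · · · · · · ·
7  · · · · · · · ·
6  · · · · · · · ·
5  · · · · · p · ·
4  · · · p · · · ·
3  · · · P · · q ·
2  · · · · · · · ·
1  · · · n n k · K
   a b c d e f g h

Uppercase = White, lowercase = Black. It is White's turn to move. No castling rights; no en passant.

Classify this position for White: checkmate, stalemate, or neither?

stalemate

White to move; white king on h1.
In check: no.
King squares — g1: attacked by Kf1; g2: attacked by Ne1; h2: attacked by Qg3.
Legal moves for White: none.
Not in check and no legal moves → stalemate.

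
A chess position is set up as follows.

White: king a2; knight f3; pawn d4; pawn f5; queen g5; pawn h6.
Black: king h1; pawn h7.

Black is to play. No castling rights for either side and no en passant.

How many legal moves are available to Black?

0

Black to move; king on h1.
In check: no.
Legal moves: none.
Count: 0.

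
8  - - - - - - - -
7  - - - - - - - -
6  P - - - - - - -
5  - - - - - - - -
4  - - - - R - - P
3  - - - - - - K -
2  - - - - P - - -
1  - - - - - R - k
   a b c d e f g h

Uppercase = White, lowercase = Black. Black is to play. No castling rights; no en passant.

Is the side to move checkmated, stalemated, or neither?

checkmate

Black to move; black king on h1.
In check: yes, from the white rook on f1.
King squares — g1: attacked by Rf1; g2: attacked by Kg3; h2: attacked by Kg3.
Legal moves for Black: none.
In check with no legal moves → checkmate.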